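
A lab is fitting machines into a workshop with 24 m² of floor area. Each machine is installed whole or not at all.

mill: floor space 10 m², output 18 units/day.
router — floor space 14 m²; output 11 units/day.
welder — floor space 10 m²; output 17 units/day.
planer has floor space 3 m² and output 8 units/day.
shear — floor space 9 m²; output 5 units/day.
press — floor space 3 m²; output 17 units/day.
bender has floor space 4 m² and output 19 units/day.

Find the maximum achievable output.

Allowing fractional choices, the relaxed optimum would be about 68.8, but machines are indivisible.
welder + planer + press + bender: floor space 10 + 3 + 3 + 4 = 20 ≤ 24, output 17 + 8 + 17 + 19 = 61.
mill + planer + press + bender: floor space 10 + 3 + 3 + 4 = 20 ≤ 24, output 18 + 8 + 17 + 19 = 62.
Best is mill, planer, press, and bender with total output 62.

62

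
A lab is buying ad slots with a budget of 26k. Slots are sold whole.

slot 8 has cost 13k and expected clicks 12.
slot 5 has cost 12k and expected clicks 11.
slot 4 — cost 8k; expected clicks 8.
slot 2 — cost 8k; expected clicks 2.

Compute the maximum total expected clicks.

23

This is a 0-1 knapsack instance.
Allowing fractional choices, the relaxed optimum would be about 24.6, but ad slots are indivisible.
slot 5 + slot 4: cost 12 + 8 = 20 ≤ 26, expected clicks 11 + 8 = 19.
slot 8 + slot 4: cost 13 + 8 = 21 ≤ 26, expected clicks 12 + 8 = 20.
slot 8 + slot 5: cost 13 + 12 = 25 ≤ 26, expected clicks 12 + 11 = 23.
Best is slot 8 and slot 5 with total expected clicks 23.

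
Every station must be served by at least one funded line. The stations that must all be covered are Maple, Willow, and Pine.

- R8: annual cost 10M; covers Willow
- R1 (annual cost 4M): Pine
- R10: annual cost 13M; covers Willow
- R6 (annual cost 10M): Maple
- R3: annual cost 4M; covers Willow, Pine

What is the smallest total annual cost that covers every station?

Choose R6 and R3: together they cover Maple, Willow, Pine — every station.
Total annual cost: 10 + 4 = 14.
No cover costs less than 14.

14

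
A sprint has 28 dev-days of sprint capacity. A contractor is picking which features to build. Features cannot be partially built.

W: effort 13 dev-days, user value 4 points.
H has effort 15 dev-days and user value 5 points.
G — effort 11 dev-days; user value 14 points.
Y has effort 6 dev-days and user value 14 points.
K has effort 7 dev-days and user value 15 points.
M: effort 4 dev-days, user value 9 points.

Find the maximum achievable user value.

52

This is an integer program with binary decision variables.
Take G, Y, K, and M: effort 11 + 6 + 7 + 4 = 28 ≤ 28, user value 14 + 14 + 15 + 9 = 52.
No other feasible combination does better.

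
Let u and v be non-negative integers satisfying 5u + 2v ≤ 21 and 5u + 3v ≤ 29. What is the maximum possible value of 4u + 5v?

45

(u,v)=(0,9): 5·0+2·9=18≤21, 5·0+3·9=27≤29, objective 45.
(u,v)=(1,8): 5·1+2·8=21≤21, 5·1+3·8=29≤29, objective 44.
(u,v)=(0,8): 5·0+2·8=16≤21, 5·0+3·8=24≤29, objective 40.
No feasible integer point exceeds 45.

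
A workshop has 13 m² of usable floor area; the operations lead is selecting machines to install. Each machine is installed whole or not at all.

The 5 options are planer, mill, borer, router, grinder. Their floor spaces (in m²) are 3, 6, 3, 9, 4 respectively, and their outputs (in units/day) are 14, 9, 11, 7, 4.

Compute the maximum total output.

Treat it as a binary knapsack problem.
Take planer, mill, and borer: floor space 3 + 6 + 3 = 12 ≤ 13, output 14 + 9 + 11 = 34.
No other feasible combination does better.

34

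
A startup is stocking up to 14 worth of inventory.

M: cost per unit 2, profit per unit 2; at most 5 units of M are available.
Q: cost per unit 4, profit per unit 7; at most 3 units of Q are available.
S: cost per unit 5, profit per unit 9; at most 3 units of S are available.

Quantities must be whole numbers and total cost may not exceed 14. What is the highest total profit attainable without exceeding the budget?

This is a bounded integer knapsack.
S has the best ratio (9/5); taking only S gives at most 2×9 = 18 (stopped by the cost limit).
Mixing does better — 1×Q and 2×S: cost 14 ≤ 14, profit 1·7 + 2·9 = 25.

25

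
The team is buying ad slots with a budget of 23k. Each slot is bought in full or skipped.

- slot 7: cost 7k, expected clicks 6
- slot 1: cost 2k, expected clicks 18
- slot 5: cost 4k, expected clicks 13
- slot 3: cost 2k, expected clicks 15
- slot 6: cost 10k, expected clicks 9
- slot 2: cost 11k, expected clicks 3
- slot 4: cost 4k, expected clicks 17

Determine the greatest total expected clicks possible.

72

Take slot 1, slot 5, slot 3, slot 6, and slot 4: cost 2 + 4 + 2 + 10 + 4 = 22 ≤ 23, expected clicks 18 + 13 + 15 + 9 + 17 = 72.
No other feasible combination does better.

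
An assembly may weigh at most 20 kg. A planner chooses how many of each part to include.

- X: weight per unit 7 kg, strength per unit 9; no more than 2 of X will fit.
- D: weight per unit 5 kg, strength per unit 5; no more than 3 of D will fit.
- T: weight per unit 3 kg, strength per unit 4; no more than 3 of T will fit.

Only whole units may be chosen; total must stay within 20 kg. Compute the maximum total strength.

This is a bounded integer knapsack.
2×X and 2×T: weight 20 ≤ 20, strength 2·9 + 2·4 = 26.
1×X, 2×D, and 1×T: weight 20 ≤ 20, strength 1·9 + 2·5 + 1·4 = 23.
Best is 26.

26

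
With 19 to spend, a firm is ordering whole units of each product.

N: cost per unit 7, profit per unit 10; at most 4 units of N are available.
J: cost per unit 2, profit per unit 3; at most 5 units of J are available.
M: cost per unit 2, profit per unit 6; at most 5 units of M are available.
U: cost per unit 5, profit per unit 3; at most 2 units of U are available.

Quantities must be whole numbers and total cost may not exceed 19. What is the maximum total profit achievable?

M has the best ratio (6/2); taking only M gives at most 5×6 = 30 (stopped by the supply cap of 5).
Mixing does better — 1×N, 1×J, and 5×M: cost 19 ≤ 19, profit 1·10 + 1·3 + 5·6 = 43.

43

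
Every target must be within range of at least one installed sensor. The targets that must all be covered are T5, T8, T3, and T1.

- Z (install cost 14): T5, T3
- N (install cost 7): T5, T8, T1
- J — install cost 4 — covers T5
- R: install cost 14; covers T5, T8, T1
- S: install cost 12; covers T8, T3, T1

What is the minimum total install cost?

16

The greedy cost-per-new-target heuristic would pick N and S for 19, but a cheaper cover exists.
Choose J and S: together they cover T5, T8, T3, T1 — every target.
Total install cost: 4 + 12 = 16.
No cover costs less than 16.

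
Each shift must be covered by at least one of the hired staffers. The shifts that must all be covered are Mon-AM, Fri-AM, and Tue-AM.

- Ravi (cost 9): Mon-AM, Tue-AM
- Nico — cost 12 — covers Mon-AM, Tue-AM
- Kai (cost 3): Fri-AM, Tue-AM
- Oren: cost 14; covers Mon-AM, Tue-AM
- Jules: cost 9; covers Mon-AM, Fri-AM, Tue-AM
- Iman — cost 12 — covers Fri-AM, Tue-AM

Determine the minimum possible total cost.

The greedy cost-per-new-shift heuristic would pick Kai and Ravi for 12, but a cheaper cover exists.
Jules alone covers Mon-AM, Fri-AM, Tue-AM — every shift.
Total cost: 9.
No cover costs less than 9.

9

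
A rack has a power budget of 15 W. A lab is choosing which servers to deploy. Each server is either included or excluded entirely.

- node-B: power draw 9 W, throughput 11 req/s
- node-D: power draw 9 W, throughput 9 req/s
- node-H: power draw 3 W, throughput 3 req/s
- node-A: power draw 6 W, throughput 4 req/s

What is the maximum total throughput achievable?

15

Allowing fractional choices, the relaxed optimum would be about 17.0, but servers are indivisible.
node-B + node-A: power draw 9 + 6 = 15 ≤ 15, throughput 11 + 4 = 15.
node-B + node-H: power draw 9 + 3 = 12 ≤ 15, throughput 11 + 3 = 14.
Best is node-B and node-A with total throughput 15.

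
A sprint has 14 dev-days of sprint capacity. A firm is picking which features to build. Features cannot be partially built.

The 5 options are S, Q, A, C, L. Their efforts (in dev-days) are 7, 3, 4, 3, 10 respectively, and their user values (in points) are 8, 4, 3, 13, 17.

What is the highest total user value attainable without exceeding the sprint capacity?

Allowing fractional choices, the relaxed optimum would be about 31.3, but features are indivisible.
C + L: effort 3 + 10 = 13 ≤ 14, user value 13 + 17 = 30.
S + Q + C: effort 7 + 3 + 3 = 13 ≤ 14, user value 8 + 4 + 13 = 25.
Best is C and L with total user value 30.

30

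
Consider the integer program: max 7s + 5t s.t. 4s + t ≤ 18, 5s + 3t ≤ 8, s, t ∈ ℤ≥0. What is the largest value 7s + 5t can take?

(s,t)=(1,1) is feasible, giving 12.
(s,t)=(0,2) is feasible, giving 10.
(s,t)=(1,0) is feasible, giving 7.
(s,t)=(0,1) is feasible, giving 5.
No feasible integer point exceeds 12.

12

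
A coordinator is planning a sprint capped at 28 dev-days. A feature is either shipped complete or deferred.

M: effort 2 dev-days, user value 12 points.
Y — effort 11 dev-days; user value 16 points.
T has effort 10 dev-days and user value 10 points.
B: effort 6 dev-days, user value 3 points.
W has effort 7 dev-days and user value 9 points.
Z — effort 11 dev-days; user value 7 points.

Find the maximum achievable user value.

40

This is an integer program with binary decision variables.
Allowing fractional choices, the relaxed optimum would be about 45.0, but features are indivisible.
M + Y + W: effort 2 + 11 + 7 = 20 ≤ 28, user value 12 + 16 + 9 = 37.
M + Y + T: effort 2 + 11 + 10 = 23 ≤ 28, user value 12 + 16 + 10 = 38.
M + Y + B + W: effort 2 + 11 + 6 + 7 = 26 ≤ 28, user value 12 + 16 + 3 + 9 = 40.
Best is M, Y, B, and W with total user value 40.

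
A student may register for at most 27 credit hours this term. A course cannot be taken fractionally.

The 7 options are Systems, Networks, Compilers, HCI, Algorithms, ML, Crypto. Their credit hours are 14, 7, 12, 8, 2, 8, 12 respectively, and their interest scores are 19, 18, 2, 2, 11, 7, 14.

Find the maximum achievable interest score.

Take Systems, Networks, and Algorithms: credit hours 14 + 7 + 2 = 23 ≤ 27, interest score 19 + 18 + 11 = 48.
No other feasible combination does better.

48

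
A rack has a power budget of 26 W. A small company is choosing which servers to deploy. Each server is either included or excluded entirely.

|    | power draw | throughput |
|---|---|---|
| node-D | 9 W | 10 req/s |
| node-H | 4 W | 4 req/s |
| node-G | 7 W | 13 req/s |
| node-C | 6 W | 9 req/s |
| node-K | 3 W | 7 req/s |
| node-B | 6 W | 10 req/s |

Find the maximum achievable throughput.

Allowing fractional choices, the relaxed optimum would be about 43.4, but servers are indivisible.
node-D + node-G + node-K + node-B: power draw 9 + 7 + 3 + 6 = 25 ≤ 26, throughput 10 + 13 + 7 + 10 = 40.
node-H + node-G + node-C + node-K + node-B: power draw 4 + 7 + 6 + 3 + 6 = 26 ≤ 26, throughput 4 + 13 + 9 + 7 + 10 = 43.
Best is node-H, node-G, node-C, node-K, and node-B with total throughput 43.

43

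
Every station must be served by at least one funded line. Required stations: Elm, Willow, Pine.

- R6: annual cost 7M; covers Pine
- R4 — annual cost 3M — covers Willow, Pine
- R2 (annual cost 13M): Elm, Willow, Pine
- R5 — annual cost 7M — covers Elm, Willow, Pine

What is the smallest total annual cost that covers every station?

This is an integer covering problem.
The greedy cost-per-new-station heuristic would pick R4 and R5 for 10, but a cheaper cover exists.
R5 alone covers Elm, Willow, Pine — every station.
Total annual cost: 7.
No cover costs less than 7.

7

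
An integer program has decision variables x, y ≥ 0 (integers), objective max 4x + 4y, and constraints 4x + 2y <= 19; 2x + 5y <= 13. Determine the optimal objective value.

20

(x,y)=(4,1) is feasible, giving 20.
(x,y)=(3,1) is feasible, giving 16.
(x,y)=(4,0) is feasible, giving 16.
No feasible integer point exceeds 20.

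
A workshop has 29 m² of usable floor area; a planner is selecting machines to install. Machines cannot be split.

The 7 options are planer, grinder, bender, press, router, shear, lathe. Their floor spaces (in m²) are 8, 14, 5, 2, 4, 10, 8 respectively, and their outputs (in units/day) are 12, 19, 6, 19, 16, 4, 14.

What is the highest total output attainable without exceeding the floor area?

Allowing fractional choices, the relaxed optimum would be about 70.5, but machines are indivisible.
planer + bender + press + router + lathe: floor space 8 + 5 + 2 + 4 + 8 = 27 ≤ 29, output 12 + 6 + 19 + 16 + 14 = 67.
grinder + press + router + lathe: floor space 14 + 2 + 4 + 8 = 28 ≤ 29, output 19 + 19 + 16 + 14 = 68.
Best is grinder, press, router, and lathe with total output 68.

68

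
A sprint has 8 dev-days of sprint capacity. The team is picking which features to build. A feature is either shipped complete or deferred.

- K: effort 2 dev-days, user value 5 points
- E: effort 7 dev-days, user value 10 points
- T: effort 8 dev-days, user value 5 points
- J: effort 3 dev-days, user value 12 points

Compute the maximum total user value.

Allowing fractional choices, the relaxed optimum would be about 21.3, but features are indivisible.
K + J: effort 2 + 3 = 5 ≤ 8, user value 5 + 12 = 17.
J: effort 3 ≤ 8, user value 12.
Best is K and J with total user value 17.

17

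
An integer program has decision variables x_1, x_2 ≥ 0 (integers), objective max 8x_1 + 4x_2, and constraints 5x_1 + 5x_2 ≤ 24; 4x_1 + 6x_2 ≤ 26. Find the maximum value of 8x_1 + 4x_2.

32

The continuous relaxation peaks at (4.8, 0) with value 38.40; rounding to a feasible lattice point costs some objective.
(x_1,x_2)=(4,0): 5·4+5·0=20≤24, 4·4+6·0=16≤26, objective 32.
(x_1,x_2)=(3,1): 5·3+5·1=20≤24, 4·3+6·1=18≤26, objective 28.
The best lattice point is (4,0), giving 32.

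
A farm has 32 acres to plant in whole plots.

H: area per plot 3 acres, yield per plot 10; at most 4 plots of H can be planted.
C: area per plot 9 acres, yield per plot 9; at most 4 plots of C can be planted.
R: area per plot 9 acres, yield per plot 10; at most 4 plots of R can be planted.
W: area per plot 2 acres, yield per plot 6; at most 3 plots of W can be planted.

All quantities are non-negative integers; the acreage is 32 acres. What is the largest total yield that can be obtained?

4×H, 1×C, and 3×W: area 27 ≤ 32, yield 4·10 + 1·9 + 3·6 = 67.
4×H, 1×R, and 3×W: area 27 ≤ 32, yield 4·10 + 1·10 + 3·6 = 68.
Best is 68.

68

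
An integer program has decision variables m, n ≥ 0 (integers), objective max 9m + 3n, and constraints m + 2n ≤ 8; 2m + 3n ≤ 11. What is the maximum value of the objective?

(m,n)=(5,0): 1·5+2·0=5≤8, 2·5+3·0=10≤11, objective 45.
(m,n)=(4,1): 1·4+2·1=6≤8, 2·4+3·1=11≤11, objective 39.
(m,n)=(4,0): 1·4+2·0=4≤8, 2·4+3·0=8≤11, objective 36.
No feasible integer point exceeds 45.

45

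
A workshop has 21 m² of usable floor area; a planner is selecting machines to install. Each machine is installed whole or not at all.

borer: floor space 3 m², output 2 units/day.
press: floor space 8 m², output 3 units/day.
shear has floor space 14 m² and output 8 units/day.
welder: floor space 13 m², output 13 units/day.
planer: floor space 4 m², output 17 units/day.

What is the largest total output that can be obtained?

32

This is a 0-1 knapsack instance.
Allowing fractional choices, the relaxed optimum would be about 32.6, but machines are indivisible.
borer + shear + planer: floor space 3 + 14 + 4 = 21 ≤ 21, output 2 + 8 + 17 = 27.
welder + planer: floor space 13 + 4 = 17 ≤ 21, output 13 + 17 = 30.
borer + welder + planer: floor space 3 + 13 + 4 = 20 ≤ 21, output 2 + 13 + 17 = 32.
Best is borer, welder, and planer with total output 32.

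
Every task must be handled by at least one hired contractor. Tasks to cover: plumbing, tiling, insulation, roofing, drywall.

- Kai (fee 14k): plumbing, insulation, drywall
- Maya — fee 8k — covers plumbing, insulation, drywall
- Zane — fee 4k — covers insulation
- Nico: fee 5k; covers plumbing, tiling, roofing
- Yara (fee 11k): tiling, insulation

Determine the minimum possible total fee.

13

This is an integer covering problem.
Choose Maya and Nico: together they cover plumbing, tiling, insulation, roofing, drywall — every task.
Total fee: 8 + 5 = 13.
No cover costs less than 13.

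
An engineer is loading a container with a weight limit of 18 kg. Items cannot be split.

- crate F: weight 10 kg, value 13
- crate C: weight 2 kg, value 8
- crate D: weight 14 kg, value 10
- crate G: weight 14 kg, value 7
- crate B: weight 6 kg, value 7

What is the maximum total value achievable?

crate F + crate C: weight 10 + 2 = 12 ≤ 18, value 13 + 8 = 21.
crate F + crate C + crate B: weight 10 + 2 + 6 = 18 ≤ 18, value 13 + 8 + 7 = 28.
crate F + crate B: weight 10 + 6 = 16 ≤ 18, value 13 + 7 = 20.
Best is crate F, crate C, and crate B with total value 28.

28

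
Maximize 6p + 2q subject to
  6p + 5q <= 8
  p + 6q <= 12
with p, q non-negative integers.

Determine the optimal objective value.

(p,q)=(1,0) is feasible, giving 6.
(p,q)=(0,1) is feasible, giving 2.
(p,q)=(0,0) is feasible, giving 0.
The best lattice point is (1,0), giving 6.

6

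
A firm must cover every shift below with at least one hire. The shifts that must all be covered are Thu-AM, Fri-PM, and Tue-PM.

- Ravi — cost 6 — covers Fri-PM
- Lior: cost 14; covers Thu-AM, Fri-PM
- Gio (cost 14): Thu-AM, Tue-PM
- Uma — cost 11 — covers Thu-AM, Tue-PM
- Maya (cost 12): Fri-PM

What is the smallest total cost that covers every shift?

17

This is an integer covering problem.
Choose Ravi and Uma: together they cover Thu-AM, Fri-PM, Tue-PM — every shift.
Total cost: 6 + 11 = 17.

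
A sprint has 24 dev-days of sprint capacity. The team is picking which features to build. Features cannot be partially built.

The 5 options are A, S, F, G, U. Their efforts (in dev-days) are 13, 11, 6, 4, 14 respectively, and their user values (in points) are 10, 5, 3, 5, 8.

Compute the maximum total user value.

18

Treat it as a binary knapsack problem.
Allowing fractional choices, the relaxed optimum would be about 19.0, but features are indivisible.
A + G: effort 13 + 4 = 17 ≤ 24, user value 10 + 5 = 15.
A + F + G: effort 13 + 6 + 4 = 23 ≤ 24, user value 10 + 3 + 5 = 18.
F + G + U: effort 6 + 4 + 14 = 24 ≤ 24, user value 3 + 5 + 8 = 16.
Best is A, F, and G with total user value 18.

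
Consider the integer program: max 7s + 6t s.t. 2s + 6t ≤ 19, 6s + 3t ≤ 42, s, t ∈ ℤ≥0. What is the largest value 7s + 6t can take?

49

Relaxing integrality, the LP optimum is 51.50 at (s,t) = (6.5, 1), which is not an integer point.
(s,t)=(7,0): 2·7+6·0=14≤19, 6·7+3·0=42≤42, objective 49.
(s,t)=(6,1): 2·6+6·1=18≤19, 6·6+3·1=39≤42, objective 48.
(s,t)=(6,0): 2·6+6·0=12≤19, 6·6+3·0=36≤42, objective 42.
Maximum is 49 at (s,t)=(7,0).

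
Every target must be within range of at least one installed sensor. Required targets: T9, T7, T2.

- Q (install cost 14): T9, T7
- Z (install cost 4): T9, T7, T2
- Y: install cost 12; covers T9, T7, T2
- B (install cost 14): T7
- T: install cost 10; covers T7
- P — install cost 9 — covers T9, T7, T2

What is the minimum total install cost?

4

Z alone covers T9, T7, T2 — every target.
Total install cost: 4.
No cover costs less than 4.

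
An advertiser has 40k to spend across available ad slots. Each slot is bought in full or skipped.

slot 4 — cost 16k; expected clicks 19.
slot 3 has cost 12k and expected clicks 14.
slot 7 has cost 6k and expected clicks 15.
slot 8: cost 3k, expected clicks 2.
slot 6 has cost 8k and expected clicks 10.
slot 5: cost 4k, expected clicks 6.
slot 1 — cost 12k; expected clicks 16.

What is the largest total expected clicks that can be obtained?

56

Allowing fractional choices, the relaxed optimum would be about 58.9, but ad slots are indivisible.
slot 3 + slot 7 + slot 6 + slot 1: cost 12 + 6 + 8 + 12 = 38 ≤ 40, expected clicks 14 + 15 + 10 + 16 = 55.
slot 4 + slot 7 + slot 5 + slot 1: cost 16 + 6 + 4 + 12 = 38 ≤ 40, expected clicks 19 + 15 + 6 + 16 = 56.
Best is slot 4, slot 7, slot 5, and slot 1 with total expected clicks 56.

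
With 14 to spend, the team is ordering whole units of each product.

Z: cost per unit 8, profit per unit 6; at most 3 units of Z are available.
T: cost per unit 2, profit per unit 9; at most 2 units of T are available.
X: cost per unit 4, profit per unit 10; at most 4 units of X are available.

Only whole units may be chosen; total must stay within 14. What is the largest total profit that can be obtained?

T has the best ratio (9/2); taking only T gives at most 2×9 = 18 (stopped by the supply cap of 2).
Mixing does better — 1×T and 3×X: cost 14 ≤ 14, profit 1·9 + 3·10 = 39.

39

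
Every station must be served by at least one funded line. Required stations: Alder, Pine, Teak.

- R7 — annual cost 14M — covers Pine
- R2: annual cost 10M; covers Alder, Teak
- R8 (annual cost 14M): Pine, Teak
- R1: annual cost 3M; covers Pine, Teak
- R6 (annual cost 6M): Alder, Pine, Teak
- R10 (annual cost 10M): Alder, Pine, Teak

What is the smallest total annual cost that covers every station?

6

The greedy cost-per-new-station heuristic would pick R1 and R6 for 9, but a cheaper cover exists.
R6 alone covers Alder, Pine, Teak — every station.
Total annual cost: 6.
No cover costs less than 6.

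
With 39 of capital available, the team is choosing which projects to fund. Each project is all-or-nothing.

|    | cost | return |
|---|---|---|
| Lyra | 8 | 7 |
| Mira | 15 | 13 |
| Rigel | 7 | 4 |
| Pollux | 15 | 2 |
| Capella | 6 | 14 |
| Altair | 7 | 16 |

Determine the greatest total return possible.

50

This is a 0-1 knapsack instance.
Allowing fractional choices, the relaxed optimum would be about 51.7, but projects are indivisible.
Mira + Capella + Altair: cost 15 + 6 + 7 = 28 ≤ 39, return 13 + 14 + 16 = 43.
Mira + Rigel + Capella + Altair: cost 15 + 7 + 6 + 7 = 35 ≤ 39, return 13 + 4 + 14 + 16 = 47.
Lyra + Mira + Capella + Altair: cost 8 + 15 + 6 + 7 = 36 ≤ 39, return 7 + 13 + 14 + 16 = 50.
Best is Lyra, Mira, Capella, and Altair with total return 50.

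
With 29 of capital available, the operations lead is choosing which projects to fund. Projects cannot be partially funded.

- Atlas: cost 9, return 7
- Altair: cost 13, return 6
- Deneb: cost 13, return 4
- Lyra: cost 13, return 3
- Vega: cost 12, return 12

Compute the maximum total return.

19

This is an integer program with binary decision variables.
Allowing fractional choices, the relaxed optimum would be about 22.7, but projects are indivisible.
Atlas + Vega: cost 9 + 12 = 21 ≤ 29, return 7 + 12 = 19.
Altair + Vega: cost 13 + 12 = 25 ≤ 29, return 6 + 12 = 18.
Deneb + Vega: cost 13 + 12 = 25 ≤ 29, return 4 + 12 = 16.
Best is Atlas and Vega with total return 19.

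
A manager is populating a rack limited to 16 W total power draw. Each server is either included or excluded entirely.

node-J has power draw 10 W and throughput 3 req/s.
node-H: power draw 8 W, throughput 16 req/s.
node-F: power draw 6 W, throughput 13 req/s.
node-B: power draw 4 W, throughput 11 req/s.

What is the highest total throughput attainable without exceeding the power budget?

node-H + node-B: power draw 8 + 4 = 12 ≤ 16, throughput 16 + 11 = 27.
node-H + node-F: power draw 8 + 6 = 14 ≤ 16, throughput 16 + 13 = 29.
Best is node-H and node-F with total throughput 29.

29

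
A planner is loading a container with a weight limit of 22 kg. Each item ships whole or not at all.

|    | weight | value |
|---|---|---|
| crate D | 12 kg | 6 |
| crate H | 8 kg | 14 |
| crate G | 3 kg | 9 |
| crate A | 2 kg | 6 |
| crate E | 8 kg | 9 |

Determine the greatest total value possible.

crate H + crate G + crate A: weight 8 + 3 + 2 = 13 ≤ 22, value 14 + 9 + 6 = 29.
crate H + crate G + crate A + crate E: weight 8 + 3 + 2 + 8 = 21 ≤ 22, value 14 + 9 + 6 + 9 = 38.
crate H + crate G + crate E: weight 8 + 3 + 8 = 19 ≤ 22, value 14 + 9 + 9 = 32.
Best is crate H, crate G, crate A, and crate E with total value 38.

38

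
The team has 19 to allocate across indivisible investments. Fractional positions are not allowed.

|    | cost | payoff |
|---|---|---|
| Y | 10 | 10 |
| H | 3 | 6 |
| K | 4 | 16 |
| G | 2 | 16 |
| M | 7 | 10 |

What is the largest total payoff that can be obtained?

48

Allowing fractional choices, the relaxed optimum would be about 51.0, but investments are indivisible.
H + K + G + M: cost 3 + 4 + 2 + 7 = 16 ≤ 19, payoff 6 + 16 + 16 + 10 = 48.
Y + H + K + G: cost 10 + 3 + 4 + 2 = 19 ≤ 19, payoff 10 + 6 + 16 + 16 = 48.
K + G + M: cost 4 + 2 + 7 = 13 ≤ 19, payoff 16 + 16 + 10 = 42.
The maximum payoff is 48; one optimal choice is H, K, G, and M.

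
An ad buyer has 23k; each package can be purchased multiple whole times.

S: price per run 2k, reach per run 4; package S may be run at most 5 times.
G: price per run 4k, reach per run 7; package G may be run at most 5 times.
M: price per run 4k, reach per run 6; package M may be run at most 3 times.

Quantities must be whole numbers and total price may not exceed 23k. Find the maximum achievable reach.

41

This is a bounded integer knapsack.
S has the best ratio (4/2); taking only S gives at most 5×4 = 20 (stopped by the supply cap of 5).
Mixing does better — 5×S and 3×G: price 22 ≤ 23, reach 5·4 + 3·7 = 41.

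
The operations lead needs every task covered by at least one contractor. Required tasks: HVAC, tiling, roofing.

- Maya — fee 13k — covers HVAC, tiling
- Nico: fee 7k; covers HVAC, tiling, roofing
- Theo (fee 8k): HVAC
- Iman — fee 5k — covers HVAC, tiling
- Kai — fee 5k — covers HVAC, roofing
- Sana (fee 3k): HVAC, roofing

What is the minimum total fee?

7

The greedy cost-per-new-task heuristic would pick Sana and Iman for 8, but a cheaper cover exists.
Nico alone covers HVAC, tiling, roofing — every task.
Total fee: 7.
No cover costs less than 7.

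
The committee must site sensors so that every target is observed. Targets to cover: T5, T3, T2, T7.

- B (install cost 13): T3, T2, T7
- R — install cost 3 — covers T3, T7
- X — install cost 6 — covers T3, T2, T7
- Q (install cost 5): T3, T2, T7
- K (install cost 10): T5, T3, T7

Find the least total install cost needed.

15

The greedy cost-per-new-target heuristic would pick R, Q, and K for 18, but a cheaper cover exists.
Choose Q and K: together they cover T5, T3, T2, T7 — every target.
Total install cost: 5 + 10 = 15.
No cover costs less than 15.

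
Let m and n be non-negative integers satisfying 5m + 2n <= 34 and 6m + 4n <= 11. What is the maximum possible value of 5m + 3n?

(m,n)=(1,1): 5·1+2·1=7≤34, 6·1+4·1=10≤11, objective 8.
(m,n)=(0,2): 5·0+2·2=4≤34, 6·0+4·2=8≤11, objective 6.
Maximum is 8 at (m,n)=(1,1).

8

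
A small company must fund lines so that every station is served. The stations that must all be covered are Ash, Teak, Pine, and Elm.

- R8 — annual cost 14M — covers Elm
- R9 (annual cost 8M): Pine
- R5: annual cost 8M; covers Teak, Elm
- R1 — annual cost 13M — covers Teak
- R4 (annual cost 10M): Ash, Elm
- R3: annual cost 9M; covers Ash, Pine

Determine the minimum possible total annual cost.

17

This is a weighted set-cover instance.
Choose R5 and R3: together they cover Ash, Teak, Pine, Elm — every station.
Total annual cost: 8 + 9 = 17.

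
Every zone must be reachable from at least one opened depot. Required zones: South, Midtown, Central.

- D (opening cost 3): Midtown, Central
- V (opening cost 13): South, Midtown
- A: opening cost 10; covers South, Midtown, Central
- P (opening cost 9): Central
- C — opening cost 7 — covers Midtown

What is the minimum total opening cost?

10

The greedy cost-per-new-zone heuristic would pick D and A for 13, but a cheaper cover exists.
A alone covers South, Midtown, Central — every zone.
Total opening cost: 10.
No cover costs less than 10.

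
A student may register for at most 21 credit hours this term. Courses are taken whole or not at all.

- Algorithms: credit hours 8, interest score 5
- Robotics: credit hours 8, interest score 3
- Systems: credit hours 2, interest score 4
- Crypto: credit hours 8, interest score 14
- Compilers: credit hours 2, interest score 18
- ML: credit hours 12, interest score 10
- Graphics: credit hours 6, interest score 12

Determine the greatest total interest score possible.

Allowing fractional choices, the relaxed optimum would be about 50.5, but courses are indivisible.
Crypto + Compilers + Graphics: credit hours 8 + 2 + 6 = 16 ≤ 21, interest score 14 + 18 + 12 = 44.
Algorithms + Systems + Crypto + Compilers: credit hours 8 + 2 + 8 + 2 = 20 ≤ 21, interest score 5 + 4 + 14 + 18 = 41.
Systems + Crypto + Compilers + Graphics: credit hours 2 + 8 + 2 + 6 = 18 ≤ 21, interest score 4 + 14 + 18 + 12 = 48.
Best is Systems, Crypto, Compilers, and Graphics with total interest score 48.

48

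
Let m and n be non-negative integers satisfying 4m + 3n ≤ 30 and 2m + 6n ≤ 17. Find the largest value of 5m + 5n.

The continuous relaxation peaks at (7.17, 0.444) with value 38.06; rounding to a feasible lattice point costs some objective.
(m,n)=(7,0): 4·7+3·0=28≤30, 2·7+6·0=14≤17, objective 35.
(m,n)=(6,0): 4·6+3·0=24≤30, 2·6+6·0=12≤17, objective 30.
The best lattice point is (7,0), giving 35.

35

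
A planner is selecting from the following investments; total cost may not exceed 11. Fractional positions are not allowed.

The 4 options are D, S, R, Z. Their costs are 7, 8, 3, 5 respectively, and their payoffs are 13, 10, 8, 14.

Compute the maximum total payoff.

22

Take R and Z: cost 3 + 5 = 8 ≤ 11, payoff 8 + 14 = 22.
No other feasible combination does better.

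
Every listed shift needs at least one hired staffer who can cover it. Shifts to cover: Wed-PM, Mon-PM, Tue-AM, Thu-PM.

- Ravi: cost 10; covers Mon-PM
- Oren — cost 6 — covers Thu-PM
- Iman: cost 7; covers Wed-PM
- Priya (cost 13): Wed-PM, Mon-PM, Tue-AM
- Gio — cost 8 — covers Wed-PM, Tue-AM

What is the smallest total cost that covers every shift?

19

The greedy cost-per-new-shift heuristic would pick Gio, Oren, and Ravi for 24, but a cheaper cover exists.
Choose Oren and Priya: together they cover Wed-PM, Mon-PM, Tue-AM, Thu-PM — every shift.
Total cost: 6 + 13 = 19.
No cover costs less than 19.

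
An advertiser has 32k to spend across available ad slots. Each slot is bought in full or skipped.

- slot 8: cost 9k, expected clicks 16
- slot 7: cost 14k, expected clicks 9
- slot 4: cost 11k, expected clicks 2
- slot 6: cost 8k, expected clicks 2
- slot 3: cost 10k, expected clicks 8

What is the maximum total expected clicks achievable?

slot 8 + slot 6 + slot 3: cost 9 + 8 + 10 = 27 ≤ 32, expected clicks 16 + 2 + 8 = 26.
slot 8 + slot 7 + slot 6: cost 9 + 14 + 8 = 31 ≤ 32, expected clicks 16 + 9 + 2 = 27.
Best is slot 8, slot 7, and slot 6 with total expected clicks 27.

27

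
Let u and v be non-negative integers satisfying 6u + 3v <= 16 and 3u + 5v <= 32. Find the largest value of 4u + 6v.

30

The continuous relaxation peaks at (0, 5.33) with value 32.00; rounding to a feasible lattice point costs some objective.
(u,v)=(0,5): 6·0+3·5=15≤16, 3·0+5·5=25≤32, objective 30.
(u,v)=(0,4): 6·0+3·4=12≤16, 3·0+5·4=20≤32, objective 24.
Maximum is 30 at (u,v)=(0,5).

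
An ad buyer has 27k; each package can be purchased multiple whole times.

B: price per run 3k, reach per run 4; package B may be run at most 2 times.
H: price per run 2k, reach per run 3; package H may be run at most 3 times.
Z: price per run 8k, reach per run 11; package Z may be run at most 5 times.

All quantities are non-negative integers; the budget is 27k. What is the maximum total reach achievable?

This is a bounded integer knapsack.
Take 1×B and 3×Z: price 27 ≤ 27, reach 1·4 + 3·11 = 37.
No other integer combination yields more.

37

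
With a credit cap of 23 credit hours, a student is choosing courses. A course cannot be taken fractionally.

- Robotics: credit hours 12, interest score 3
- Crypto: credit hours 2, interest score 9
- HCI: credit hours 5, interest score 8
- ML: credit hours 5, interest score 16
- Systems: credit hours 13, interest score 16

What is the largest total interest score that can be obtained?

41

This is an integer program with binary decision variables.
HCI + ML + Systems: credit hours 5 + 5 + 13 = 23 ≤ 23, interest score 8 + 16 + 16 = 40.
Crypto + ML + Systems: credit hours 2 + 5 + 13 = 20 ≤ 23, interest score 9 + 16 + 16 = 41.
Best is Crypto, ML, and Systems with total interest score 41.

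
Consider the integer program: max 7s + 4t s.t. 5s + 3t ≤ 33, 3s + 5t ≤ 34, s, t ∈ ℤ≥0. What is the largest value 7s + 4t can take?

(s,t)=(6,1) is feasible, giving 46.
(s,t)=(5,2) is feasible, giving 43.
(s,t)=(6,0) is feasible, giving 42.
No feasible integer point exceeds 46.

46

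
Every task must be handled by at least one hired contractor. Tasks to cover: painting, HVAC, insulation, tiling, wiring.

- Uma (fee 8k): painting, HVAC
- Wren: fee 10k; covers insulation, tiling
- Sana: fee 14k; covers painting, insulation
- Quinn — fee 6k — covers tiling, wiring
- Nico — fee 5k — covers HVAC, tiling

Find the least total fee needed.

This is an integer covering problem.
The greedy cost-per-new-task heuristic would pick Nico, Quinn, and Sana for 25, but a cheaper cover exists.
Choose Uma, Wren, and Quinn: together they cover painting, HVAC, insulation, tiling, wiring — every task.
Total fee: 8 + 10 + 6 = 24.
No cover costs less than 24.

24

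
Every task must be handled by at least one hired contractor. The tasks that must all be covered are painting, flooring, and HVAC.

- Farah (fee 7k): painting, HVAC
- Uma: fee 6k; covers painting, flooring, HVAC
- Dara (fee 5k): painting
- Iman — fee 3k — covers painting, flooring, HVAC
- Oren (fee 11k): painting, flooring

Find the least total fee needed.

3

Iman alone covers painting, flooring, HVAC — every task.
Total fee: 3.
No cover costs less than 3.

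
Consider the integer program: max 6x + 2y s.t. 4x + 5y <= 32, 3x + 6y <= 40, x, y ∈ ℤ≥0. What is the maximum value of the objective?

48

(x,y)=(8,0): 4·8+5·0=32≤32, 3·8+6·0=24≤40, objective 48.
(x,y)=(7,0): 4·7+5·0=28≤32, 3·7+6·0=21≤40, objective 42.
The best lattice point is (8,0), giving 48.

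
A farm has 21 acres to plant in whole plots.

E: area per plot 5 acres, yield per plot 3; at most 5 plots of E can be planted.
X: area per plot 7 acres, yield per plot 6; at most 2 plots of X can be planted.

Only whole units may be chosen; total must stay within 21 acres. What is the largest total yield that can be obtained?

2×X: area 14 ≤ 21, yield 2·6 = 12.
1×E and 2×X: area 19 ≤ 21, yield 1·3 + 2·6 = 15.
Best is 15.

15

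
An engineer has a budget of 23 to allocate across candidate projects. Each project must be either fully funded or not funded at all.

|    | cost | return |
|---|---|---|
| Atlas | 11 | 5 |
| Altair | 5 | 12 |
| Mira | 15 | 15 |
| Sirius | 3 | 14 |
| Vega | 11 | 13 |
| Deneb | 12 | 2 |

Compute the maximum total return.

41

Treat it as a binary knapsack problem.
Allowing fractional choices, the relaxed optimum would be about 43.0, but projects are indivisible.
Altair + Mira + Sirius: cost 5 + 15 + 3 = 23 ≤ 23, return 12 + 15 + 14 = 41.
Altair + Sirius + Vega: cost 5 + 3 + 11 = 19 ≤ 23, return 12 + 14 + 13 = 39.
Best is Altair, Mira, and Sirius with total return 41.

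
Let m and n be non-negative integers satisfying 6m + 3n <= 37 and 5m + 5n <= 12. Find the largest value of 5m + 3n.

The continuous relaxation peaks at (2.4, 0) with value 12.00; rounding to a feasible lattice point costs some objective.
(m,n)=(2,0): 6·2+3·0=12≤37, 5·2+5·0=10≤12, objective 10.
(m,n)=(1,1): 6·1+3·1=9≤37, 5·1+5·1=10≤12, objective 8.
(m,n)=(1,0): 6·1+3·0=6≤37, 5·1+5·0=5≤12, objective 5.
Maximum is 10 at (m,n)=(2,0).

10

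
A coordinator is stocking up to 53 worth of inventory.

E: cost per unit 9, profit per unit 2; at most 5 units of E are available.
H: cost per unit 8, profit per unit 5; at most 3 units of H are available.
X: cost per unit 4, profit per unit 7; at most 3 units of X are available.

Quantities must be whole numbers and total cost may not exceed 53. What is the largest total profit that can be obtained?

1×E, 3×H, and 3×X: cost 45 ≤ 53, profit 1·2 + 3·5 + 3·7 = 38.
3×H and 3×X: cost 36 ≤ 53, profit 3·5 + 3·7 = 36.
Best is 38.

38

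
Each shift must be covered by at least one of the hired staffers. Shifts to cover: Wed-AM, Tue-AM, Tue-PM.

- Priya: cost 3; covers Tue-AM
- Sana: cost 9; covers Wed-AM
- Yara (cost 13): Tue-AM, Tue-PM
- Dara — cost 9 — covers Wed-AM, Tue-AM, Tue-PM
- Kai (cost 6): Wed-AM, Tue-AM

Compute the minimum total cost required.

The greedy cost-per-new-shift heuristic would pick Priya and Dara for 12, but a cheaper cover exists.
Dara alone covers Wed-AM, Tue-AM, Tue-PM — every shift.
Total cost: 9.
No cover costs less than 9.

9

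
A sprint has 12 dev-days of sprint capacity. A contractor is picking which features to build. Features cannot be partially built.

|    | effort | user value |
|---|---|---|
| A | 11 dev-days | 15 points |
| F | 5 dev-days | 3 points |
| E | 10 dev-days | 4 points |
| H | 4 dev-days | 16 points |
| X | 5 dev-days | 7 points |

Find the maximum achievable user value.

This is an integer program with binary decision variables.
Take H and X: effort 4 + 5 = 9 ≤ 12, user value 16 + 7 = 23.
No other feasible combination does better.

23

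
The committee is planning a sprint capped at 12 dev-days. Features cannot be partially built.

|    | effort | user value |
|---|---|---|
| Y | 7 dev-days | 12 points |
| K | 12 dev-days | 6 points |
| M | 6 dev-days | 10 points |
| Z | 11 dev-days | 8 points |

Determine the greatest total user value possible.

12

Treat it as a binary knapsack problem.
Allowing fractional choices, the relaxed optimum would be about 20.3, but features are indivisible.
M: effort 6 ≤ 12, user value 10.
Z: effort 11 ≤ 12, user value 8.
Y: effort 7 ≤ 12, user value 12.
Best is Y with total user value 12.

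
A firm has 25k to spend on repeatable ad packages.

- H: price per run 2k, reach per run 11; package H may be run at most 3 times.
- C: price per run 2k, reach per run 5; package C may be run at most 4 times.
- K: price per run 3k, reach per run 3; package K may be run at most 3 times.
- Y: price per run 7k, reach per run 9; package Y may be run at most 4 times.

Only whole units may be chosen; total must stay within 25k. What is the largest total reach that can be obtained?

Take 3×H, 4×C, 1×K, and 1×Y: price 24 ≤ 25, reach 3·11 + 4·5 + 1·3 + 1·9 = 65.
H has the best ratio (11/2) and is taken to its limit of 3; remaining capacity is filled optimally with the others.

65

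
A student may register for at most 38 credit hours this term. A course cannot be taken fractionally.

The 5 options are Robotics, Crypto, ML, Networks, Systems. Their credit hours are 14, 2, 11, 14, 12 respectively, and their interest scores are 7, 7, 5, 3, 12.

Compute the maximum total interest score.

26

This is a 0-1 knapsack instance.
Robotics + Crypto + Systems: credit hours 14 + 2 + 12 = 28 ≤ 38, interest score 7 + 7 + 12 = 26.
Crypto + ML + Systems: credit hours 2 + 11 + 12 = 25 ≤ 38, interest score 7 + 5 + 12 = 24.
Best is Robotics, Crypto, and Systems with total interest score 26.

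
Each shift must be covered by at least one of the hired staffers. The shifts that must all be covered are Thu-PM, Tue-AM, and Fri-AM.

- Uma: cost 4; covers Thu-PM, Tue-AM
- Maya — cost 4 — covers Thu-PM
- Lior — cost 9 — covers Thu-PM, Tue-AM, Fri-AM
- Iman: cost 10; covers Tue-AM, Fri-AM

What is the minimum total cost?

9

Lior alone covers Thu-PM, Tue-AM, Fri-AM — every shift.
Total cost: 9.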